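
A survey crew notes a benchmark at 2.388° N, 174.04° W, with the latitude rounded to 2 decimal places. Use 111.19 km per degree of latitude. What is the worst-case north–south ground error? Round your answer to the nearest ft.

1824 ft

Rounding to 2 decimal places leaves the latitude within ±0.005° of the true value.
So the N–S error is at most 0.005 × 111190 = 555.95 m.
Converting: 555.95 m × 3.2808 ft/m ≈ 1824 ft.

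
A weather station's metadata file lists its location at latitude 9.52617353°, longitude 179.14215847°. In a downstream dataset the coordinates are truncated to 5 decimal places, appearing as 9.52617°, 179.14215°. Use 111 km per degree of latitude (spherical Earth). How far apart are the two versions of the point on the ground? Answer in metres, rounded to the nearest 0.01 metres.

1.01 metres

The latitude changed by +0.00000353° and the longitude by +0.00000847°.
N–S: 0.00000353° × 111000 m/° = 0.39183 m.
East–west at this latitude: 0.00000847° × 111000 × cos 9.52617° ≈ 0.00000847 × 109469 = 0.927205 m.
Distance: √(0.39183² + 0.927205²) ≈ 1.0066 m.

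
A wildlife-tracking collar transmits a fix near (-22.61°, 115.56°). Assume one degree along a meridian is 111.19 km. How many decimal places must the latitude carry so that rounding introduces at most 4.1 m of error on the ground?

5 decimal places

One degree of latitude covers 111190 m.
Rounding to N decimal places gives at most 0.5 × 10⁻ᴺ degrees of error, i.e. 0.5 × 10⁻ᴺ × 111190 m.
Setting 55595 × 10⁻ᴺ ≤ 4.1 gives 10ᴺ ≥ 1.356e+04, i.e. N ≥ 4.13.
N = 4 would give 5.56 m (too coarse); N = 5 gives 0.556 m ≤ 4.1 m.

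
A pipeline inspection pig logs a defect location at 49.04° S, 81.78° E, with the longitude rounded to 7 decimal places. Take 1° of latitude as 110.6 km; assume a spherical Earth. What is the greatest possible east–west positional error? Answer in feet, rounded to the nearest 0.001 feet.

Rounding to 7 decimal places leaves the longitude within ±5e-08° of the true value.
Parallels shrink by cos φ, so at 49.04° a degree of longitude is 110600 × 0.6555 ≈ 72501.8 m.
So at most 5e-08° × 72501.8 ≈ 0.00362509 m east–west.
Converting: 0.00362509 m × 3.2808 ft/m ≈ 0.011893 ft.

0.012 feet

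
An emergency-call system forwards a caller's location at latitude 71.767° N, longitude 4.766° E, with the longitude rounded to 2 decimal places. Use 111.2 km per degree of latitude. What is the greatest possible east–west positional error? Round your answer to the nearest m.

174 m

Rounding to 2 decimal places leaves the longitude within ±0.005° of the true value.
One degree of longitude at 71.767° is 111200 × cos 71.767° ≈ 111200 × 0.3129 = 34792.5 m.
Maximum E–W displacement: 0.005 × 34792.5 = 173.962 m.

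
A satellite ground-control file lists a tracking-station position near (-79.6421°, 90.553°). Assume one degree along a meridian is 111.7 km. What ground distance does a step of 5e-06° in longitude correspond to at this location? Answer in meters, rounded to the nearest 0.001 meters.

At 79.6421° a degree of longitude is 111700 × cos 79.6421° ≈ 20083.3 m, so 5e-06° corresponds to 0.100416 m.

0.100 meters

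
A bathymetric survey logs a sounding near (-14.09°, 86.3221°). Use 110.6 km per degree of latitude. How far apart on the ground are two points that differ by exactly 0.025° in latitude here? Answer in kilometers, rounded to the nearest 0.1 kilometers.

Along a meridian 0.025° is 0.025 × 110600 = 2765 m.
That is 2765 m = 2.765 km.

2.8 kilometers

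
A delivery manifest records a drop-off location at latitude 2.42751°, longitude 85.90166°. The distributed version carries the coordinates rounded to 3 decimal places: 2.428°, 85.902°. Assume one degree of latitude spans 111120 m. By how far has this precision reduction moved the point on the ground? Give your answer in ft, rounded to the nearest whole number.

Δlat = 2.42751 − 2.428 = -0.00049°; Δlon = 85.90166 − 85.902 = -0.00034°.
North–south shift: -0.00049 × 111120 = -54.4488 m.
E–W at 2.428°: -0.00034° × 111120 × cos 2.428° = -0.00034 × 111120 × 0.9991 ≈ -37.7469 m.
Hypotenuse of the two orthogonal shifts: √(54.4488² + 37.7469²) = 66.2533 m.
In feet: 66.2533 m ÷ 0.3048 ≈ 217.37 ft.

217 ft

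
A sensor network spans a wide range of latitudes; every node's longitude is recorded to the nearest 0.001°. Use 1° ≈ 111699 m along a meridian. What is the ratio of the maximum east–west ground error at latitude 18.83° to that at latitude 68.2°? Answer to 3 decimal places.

2.549

Rounding to 3 decimal places leaves the longitude within ±0.0005° of the true value.
At 18.83°: 0.0005° × 111699 × cos 18.83° = 0.0005 × 111699 × 0.9465 ≈ 52.86 m.
At 68.2°: 0.0005° × 111699 × cos 68.2° = 0.0005 × 111699 × 0.3714 ≈ 20.741 m.
The ratio reduces to cos 18.83° / cos 68.2° = 0.9465/0.3714 ≈ 2.5486.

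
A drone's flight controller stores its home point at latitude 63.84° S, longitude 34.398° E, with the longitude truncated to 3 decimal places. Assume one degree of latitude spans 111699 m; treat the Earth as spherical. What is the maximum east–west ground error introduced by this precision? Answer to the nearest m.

Truncating at 3 decimal places can drop up to a full unit in the last place, so the longitude may be off by as much as 0.001°.
One degree of longitude at 63.84° is 111699 × cos 63.84° ≈ 111699 × 0.4409 = 49245.8 m.
East–west error: 0.001° × 49245.8 m/° ≈ 49.2458 m.

49 m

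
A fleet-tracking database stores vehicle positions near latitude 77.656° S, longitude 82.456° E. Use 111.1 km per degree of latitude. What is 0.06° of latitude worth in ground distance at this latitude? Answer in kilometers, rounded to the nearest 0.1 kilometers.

6.7 kilometers

Along a meridian 0.06° is 0.06 × 111100 = 6666 m.
That is 6666 m = 6.666 km.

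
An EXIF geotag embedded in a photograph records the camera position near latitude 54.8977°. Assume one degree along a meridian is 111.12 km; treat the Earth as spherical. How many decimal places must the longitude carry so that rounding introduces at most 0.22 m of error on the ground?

At 54.8977° one degree of longitude covers 111120 × cos 54.8977° ≈ 111120 × 0.5750 ≈ 63898.2 m.
N decimal places → at most half a unit in the last place, 0.5 × 10⁻ᴺ° = 63898.2/2 × 10⁻ᴺ m.
Setting 31949.1 × 10⁻ᴺ ≤ 0.22 gives 10ᴺ ≥ 1.452e+05, i.e. N ≥ 5.16.
At 5 places the error can reach 0.319 m, but 6 places keeps it to 0.0319 m.

6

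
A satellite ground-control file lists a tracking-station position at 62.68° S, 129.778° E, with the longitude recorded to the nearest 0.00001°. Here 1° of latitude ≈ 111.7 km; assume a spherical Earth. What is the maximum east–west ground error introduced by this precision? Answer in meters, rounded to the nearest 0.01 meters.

Rounding to 5 decimal places leaves the longitude within ±5e-06° of the true value.
Parallels shrink by cos φ, so at 62.68° a degree of longitude is 111700 × 0.4590 ≈ 51265.8 m.
East–west error: 5e-06° × 51265.8 m/° ≈ 0.256329 m.

0.26 meters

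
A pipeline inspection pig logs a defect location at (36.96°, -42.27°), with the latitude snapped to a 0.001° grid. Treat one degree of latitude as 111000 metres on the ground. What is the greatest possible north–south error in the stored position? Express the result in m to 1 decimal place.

With a 0.001° grid the true value lies within half a step, ±0.001°/2 = ±0.0005°, of the stored one.
Along the meridian that is 0.0005° × 111000 m/° = 55.5 m.

55.5 m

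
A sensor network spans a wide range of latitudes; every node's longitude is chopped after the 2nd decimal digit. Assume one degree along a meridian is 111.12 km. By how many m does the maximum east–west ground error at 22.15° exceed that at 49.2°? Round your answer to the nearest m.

Truncating at 2 decimal places can drop up to a full unit in the last place, so the longitude may be off by as much as 0.01°.
Error at 22.15° = 0.01° × 111120 × cos 22.15° ≈ 1111.2 × 0.9262 = 1029.2 m.
At 49.2°: 0.01° × 111120 × cos 49.2° = 0.01 × 111120 × 0.6534 ≈ 726.08 m.
So the lower-latitude error exceeds the higher by 1029.2 − 726.08 = 303.11 m.

303 m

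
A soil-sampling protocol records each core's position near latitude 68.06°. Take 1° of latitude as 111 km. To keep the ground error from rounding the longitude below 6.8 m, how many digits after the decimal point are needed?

4 decimal places

At 68.06° one degree of longitude covers 111000 × cos 68.06° ≈ 111000 × 0.3736 ≈ 41473.5 m.
Rounding to N decimal places gives at most 0.5 × 10⁻ᴺ degrees of error, i.e. 0.5 × 10⁻ᴺ × 41473.5 m.
Setting 20736.8 × 10⁻ᴺ ≤ 6.8 gives 10ᴺ ≥ 3050, i.e. N ≥ 3.48.
At 3 places the error can reach 20.7 m, but 4 places keeps it to 2.07 m.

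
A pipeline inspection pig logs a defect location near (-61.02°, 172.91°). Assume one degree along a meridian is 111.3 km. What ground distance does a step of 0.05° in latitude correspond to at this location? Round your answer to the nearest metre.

5565 metres

0.05° × 111300 m/° = 5565 m.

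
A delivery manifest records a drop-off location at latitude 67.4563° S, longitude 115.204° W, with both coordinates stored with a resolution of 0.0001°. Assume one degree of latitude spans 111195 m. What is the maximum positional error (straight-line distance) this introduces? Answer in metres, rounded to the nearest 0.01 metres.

With a 0.0001° grid the true value lies within half a step, ±0.0001°/2 = ±5e-05°, of the stored one.
North–south component: 5e-05° × 111195 = 5.55975 m.
Longitude error → 5e-05 × 111195 × cos 67.4563° = 5e-05 × 111195 × 0.3834 ≈ 2.13154 m.
Combining orthogonally: (5.55975² + 2.13154²)^½ ≈ 5.95435 m.

5.95 metres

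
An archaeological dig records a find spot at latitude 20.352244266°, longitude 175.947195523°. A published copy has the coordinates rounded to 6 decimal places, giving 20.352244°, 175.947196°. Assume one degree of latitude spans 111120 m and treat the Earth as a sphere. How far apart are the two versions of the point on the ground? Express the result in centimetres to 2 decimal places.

5.78 centimetres

Δlat = 20.352244266 − 20.352244 = +0.000000266°; Δlon = 175.947195523 − 175.947196 = -0.000000477°.
North–south shift: 0.000000266 × 111120 = 0.0295579 m.
East–west at this latitude: -0.000000477° × 111120 × cos 20.3522° ≈ -0.000000477 × 104183 = -0.0496953 m.
Distance: √(0.0295579² + 0.0496953²) ≈ 0.0578212 m.
That is 0.0578212 m = 5.7821 cm.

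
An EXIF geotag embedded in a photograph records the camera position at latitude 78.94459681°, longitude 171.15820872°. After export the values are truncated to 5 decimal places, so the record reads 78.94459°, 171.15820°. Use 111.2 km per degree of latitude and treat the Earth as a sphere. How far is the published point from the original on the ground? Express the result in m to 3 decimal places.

The latitude changed by +0.00000681° and the longitude by +0.00000872°.
North–south shift: 0.00000681 × 111200 = 0.757272 m.
E–W at 78.9446°: 0.00000872° × 111200 × cos 78.9446° = 0.00000872 × 111200 × 0.1918 ≈ 0.185941 m.
Distance: √(0.757272² + 0.185941²) ≈ 0.779766 m.

0.780 m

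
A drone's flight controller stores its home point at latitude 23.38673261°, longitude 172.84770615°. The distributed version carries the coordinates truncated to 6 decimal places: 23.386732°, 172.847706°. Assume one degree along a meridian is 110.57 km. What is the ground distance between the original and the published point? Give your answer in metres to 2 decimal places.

Δlat = 23.38673261 − 23.386732 = +0.00000061°; Δlon = 172.84770615 − 172.847706 = +0.00000015°.
North–south shift: 0.00000061 × 110570 = 0.0674477 m.
East–west at this latitude: 0.00000015° × 110570 × cos 23.3867° ≈ 0.00000015 × 101486 = 0.0152229 m.
Hypotenuse of the two orthogonal shifts: √(0.0674477² + 0.0152229²) = 0.0691443 m.

0.07 metres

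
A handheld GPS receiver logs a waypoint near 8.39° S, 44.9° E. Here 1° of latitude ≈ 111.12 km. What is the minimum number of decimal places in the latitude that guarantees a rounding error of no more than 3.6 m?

One degree of latitude covers 111120 m.
Rounding to N decimal places gives at most 0.5 × 10⁻ᴺ degrees of error, i.e. 0.5 × 10⁻ᴺ × 111120 m.
Need 0.5 × 111120 × 10⁻ᴺ ≤ 3.6 → 10⁻ᴺ ≤ 6.479e-05, so N ≥ 4.19.
So 5 decimal places suffice (0.556 m); 4 would allow up to 5.56 m.

5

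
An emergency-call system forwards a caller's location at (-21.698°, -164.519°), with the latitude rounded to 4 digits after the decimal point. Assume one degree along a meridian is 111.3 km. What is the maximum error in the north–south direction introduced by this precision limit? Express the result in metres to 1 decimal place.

Rounding to 4 decimal places leaves the latitude within ±5e-05° of the true value.
North–south distance: 5e-05° × 111300 m/° = 5.565 m.

5.6 metres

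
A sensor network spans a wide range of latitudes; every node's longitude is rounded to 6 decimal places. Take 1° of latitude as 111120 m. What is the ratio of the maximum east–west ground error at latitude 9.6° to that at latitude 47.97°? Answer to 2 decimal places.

Rounding to 6 decimal places leaves the longitude within ±5e-07° of the true value.
Error at 9.6° = 5e-07° × 111120 × cos 9.6° ≈ 0.05556 × 0.9860 = 0.054782 m.
Error at 47.97° = 5e-07° × 111120 × cos 47.97° ≈ 0.05556 × 0.6695 = 0.037199 m.
Ratio: 0.054782 / 0.037199 = cos 9.6° / cos 47.97° ≈ 1.4727.

1.47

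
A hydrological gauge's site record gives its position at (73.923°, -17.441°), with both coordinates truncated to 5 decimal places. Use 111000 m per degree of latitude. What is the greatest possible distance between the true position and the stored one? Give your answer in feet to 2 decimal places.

3.78 feet

Truncating at 5 decimal places can drop up to a full unit in the last place, so each coordinate may be off by as much as 1e-05°.
Latitude error → 1e-05 × 111000 = 1.11 m along the meridian.
Longitude error → 1e-05 × 111000 × cos 73.923° = 1e-05 × 111000 × 0.2769 ≈ 0.307391 m.
Combining orthogonally: (1.11² + 0.307391²)^½ ≈ 1.15178 m.
In feet: 1.15178 m ÷ 0.3048 ≈ 3.7788 ft.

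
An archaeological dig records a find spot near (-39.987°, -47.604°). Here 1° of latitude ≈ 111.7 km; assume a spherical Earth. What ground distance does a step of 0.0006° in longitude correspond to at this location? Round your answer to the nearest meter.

51 meters

At 39.987° a degree of longitude is 111700 × cos 39.987° ≈ 85583.5 m, so 0.0006° corresponds to 51.3501 m.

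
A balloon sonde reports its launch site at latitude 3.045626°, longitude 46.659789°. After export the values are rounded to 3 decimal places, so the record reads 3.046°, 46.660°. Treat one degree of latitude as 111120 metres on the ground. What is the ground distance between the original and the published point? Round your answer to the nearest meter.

48 meters

The latitude changed by -0.000374° and the longitude by -0.000211°.
North–south shift: -0.000374 × 111120 = -41.5589 m.
East–west at this latitude: -0.000211° × 111120 × cos 3.046° ≈ -0.000211 × 110963 = -23.4132 m.
Combined displacement = (41.5589² + 23.4132²)^½ ≈ 47.7003 m.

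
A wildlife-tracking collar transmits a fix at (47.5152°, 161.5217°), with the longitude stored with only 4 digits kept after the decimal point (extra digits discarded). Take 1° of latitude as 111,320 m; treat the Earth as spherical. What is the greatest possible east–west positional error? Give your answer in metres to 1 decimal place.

7.5 metres

Truncating at 4 decimal places can drop up to a full unit in the last place, so the longitude may be off by as much as 0.0001°.
One degree of longitude at 47.5152° is 111320 × cos 47.5152° ≈ 111320 × 0.6754 = 75184.9 m.
Maximum E–W displacement: 0.0001 × 75184.9 = 7.51849 m.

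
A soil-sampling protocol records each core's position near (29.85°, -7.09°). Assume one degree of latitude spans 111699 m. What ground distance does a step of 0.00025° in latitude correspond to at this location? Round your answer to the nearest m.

0.00025° × 111699 m/° = 27.9247 m.

28 m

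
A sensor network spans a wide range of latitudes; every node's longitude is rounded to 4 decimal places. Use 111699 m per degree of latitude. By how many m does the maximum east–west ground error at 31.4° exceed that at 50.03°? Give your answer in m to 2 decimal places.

Rounding to 4 decimal places leaves the longitude within ±5e-05° of the true value.
Error at 31.4° = 5e-05° × 111699 × cos 31.4° ≈ 5.585 × 0.8536 = 4.767 m.
Error at 50.03° = 5e-05° × 111699 × cos 50.03° ≈ 5.585 × 0.6424 = 3.5877 m.
Difference: 4.767 − 3.5877 = 1.1793 m.

1.18 m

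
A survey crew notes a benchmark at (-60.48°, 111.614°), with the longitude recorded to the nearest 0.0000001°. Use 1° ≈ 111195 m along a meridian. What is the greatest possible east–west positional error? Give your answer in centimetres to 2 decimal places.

0.27 centimetres

Rounding to 7 decimal places leaves the longitude within ±5e-08° of the true value.
Parallels shrink by cos φ, so at 60.48° a degree of longitude is 111195 × 0.4927 ≈ 54788.8 m.
Maximum E–W displacement: 5e-08 × 54788.8 = 0.00273944 m.
That is 0.00273944 m = 0.27394 cm.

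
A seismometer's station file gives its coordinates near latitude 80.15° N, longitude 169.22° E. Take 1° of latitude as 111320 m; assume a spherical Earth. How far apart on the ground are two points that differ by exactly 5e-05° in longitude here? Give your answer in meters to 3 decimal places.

0.952 meters

5e-05° of longitude at 80.15° is 5e-05 × 111320 × cos 80.15° ≈ 5e-05 × 19043.4 = 0.952172 m.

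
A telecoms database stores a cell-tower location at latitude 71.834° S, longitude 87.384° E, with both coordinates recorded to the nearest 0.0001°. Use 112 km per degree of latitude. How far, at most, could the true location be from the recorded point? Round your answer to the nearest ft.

Rounding to 4 decimal places leaves each coordinate within ±5e-05° of the true value.
North–south component: 5e-05° × 112000 = 5.6 m.
East–west component at 71.834°: 5e-05° × 112000 × cos 71.834° ≈ 5e-05 × 34918.4 ≈ 1.74592 m.
Combining orthogonally: (5.6² + 1.74592²)^½ ≈ 5.86585 m.
Converting: 5.86585 m × 3.2808 ft/m ≈ 19.245 ft.

19 ft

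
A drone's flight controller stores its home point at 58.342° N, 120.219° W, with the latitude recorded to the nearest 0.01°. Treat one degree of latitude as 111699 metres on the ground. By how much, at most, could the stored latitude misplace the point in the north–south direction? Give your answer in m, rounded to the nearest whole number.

Rounding to 2 decimal places leaves the latitude within ±0.005° of the true value.
Along the meridian that is 0.005° × 111699 m/° = 558.495 m.

558 m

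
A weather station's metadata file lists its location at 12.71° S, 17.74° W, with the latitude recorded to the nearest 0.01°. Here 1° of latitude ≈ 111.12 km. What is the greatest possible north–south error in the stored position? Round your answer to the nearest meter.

Rounding to 2 decimal places leaves the latitude within ±0.005° of the true value.
North–south distance: 0.005° × 111120 m/° = 555.6 m.

556 meters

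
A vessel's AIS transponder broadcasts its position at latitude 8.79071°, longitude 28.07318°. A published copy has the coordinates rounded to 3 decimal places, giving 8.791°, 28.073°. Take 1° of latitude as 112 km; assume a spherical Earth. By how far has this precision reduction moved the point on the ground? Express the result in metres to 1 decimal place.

Δlat = 8.79071 − 8.791 = -0.00029°; Δlon = 28.07318 − 28.073 = +0.00018°.
N–S: -0.00029° × 112000 m/° = -32.48 m.
E–W at 8.791°: 0.00018° × 112000 × cos 8.791° = 0.00018 × 112000 × 0.9883 ≈ 19.9232 m.
Hypotenuse of the two orthogonal shifts: √(32.48² + 19.9232²) = 38.1036 m.

38.1 metres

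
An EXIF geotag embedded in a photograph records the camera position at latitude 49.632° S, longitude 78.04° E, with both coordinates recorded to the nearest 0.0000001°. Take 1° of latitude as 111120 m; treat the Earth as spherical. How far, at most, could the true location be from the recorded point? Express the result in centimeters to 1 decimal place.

0.7 centimeters

Rounding to 7 decimal places leaves each coordinate within ±5e-08° of the true value.
Latitude error → 5e-08 × 111120 = 0.005556 m along the meridian.
Longitude error → 5e-08 × 111120 × cos 49.632° = 5e-08 × 111120 × 0.6477 ≈ 0.00359859 m.
The two errors are perpendicular, so the maximum displacement is √(0.005556² + 0.00359859²) ≈ 0.00661959 m.
That is 0.00661959 m = 0.66196 cm.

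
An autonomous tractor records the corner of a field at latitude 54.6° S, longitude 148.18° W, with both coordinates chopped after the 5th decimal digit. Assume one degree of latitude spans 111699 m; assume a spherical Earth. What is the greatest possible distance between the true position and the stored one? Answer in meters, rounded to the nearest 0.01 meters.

Truncating at 5 decimal places can drop up to a full unit in the last place, so each coordinate may be off by as much as 1e-05°.
North–south component: 1e-05° × 111699 = 1.11699 m.
Longitude error → 1e-05 × 111699 × cos 54.6° = 1e-05 × 111699 × 0.5793 ≈ 0.647051 m.
Combining orthogonally: (1.11699² + 0.647051²)^½ ≈ 1.29087 m.

1.29 meters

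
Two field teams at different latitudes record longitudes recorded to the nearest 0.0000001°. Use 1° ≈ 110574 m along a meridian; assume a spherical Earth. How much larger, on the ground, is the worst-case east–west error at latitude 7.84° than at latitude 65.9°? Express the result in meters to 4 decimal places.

0.0032 meters

Rounding to 7 decimal places leaves the longitude within ±5e-08° of the true value.
Error at 7.84° = 5e-08° × 110574 × cos 7.84° ≈ 0.0055287 × 0.9907 = 0.005477 m.
At 65.9°: 5e-08° × 110574 × cos 65.9° = 5e-08 × 110574 × 0.4083 ≈ 0.0022575 m.
So the lower-latitude error exceeds the higher by 0.005477 − 0.0022575 = 0.0032195 m.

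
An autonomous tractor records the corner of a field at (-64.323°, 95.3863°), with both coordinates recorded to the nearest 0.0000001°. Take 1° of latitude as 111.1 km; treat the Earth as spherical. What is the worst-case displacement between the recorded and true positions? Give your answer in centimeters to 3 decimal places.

Rounding to 7 decimal places leaves each coordinate within ±5e-08° of the true value.
N–S: 5e-08° × 111100 m/° = 0.005555 m.
East–west component at 64.323°: 5e-08° × 111100 × cos 64.323° ≈ 5e-08 × 48139.3 ≈ 0.00240697 m.
Combining orthogonally: (0.005555² + 0.00240697²)^½ ≈ 0.00605405 m.
That is 0.00605405 m = 0.6054 cm.

0.605 centimeters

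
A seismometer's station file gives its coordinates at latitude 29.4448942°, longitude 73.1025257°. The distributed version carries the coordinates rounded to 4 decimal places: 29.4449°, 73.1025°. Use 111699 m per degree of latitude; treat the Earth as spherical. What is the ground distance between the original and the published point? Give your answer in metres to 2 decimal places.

2.58 metres

Δlat = 29.4448942 − 29.4449 = -0.0000058°; Δlon = 73.1025257 − 73.1025 = +0.0000257°.
North–south shift: -0.0000058 × 111699 = -0.647854 m.
E–W at 29.4449°: 0.0000257° × 111699 × cos 29.4449° = 0.0000257 × 111699 × 0.8708 ≈ 2.49986 m.
Hypotenuse of the two orthogonal shifts: √(0.647854² + 2.49986²) = 2.58244 m.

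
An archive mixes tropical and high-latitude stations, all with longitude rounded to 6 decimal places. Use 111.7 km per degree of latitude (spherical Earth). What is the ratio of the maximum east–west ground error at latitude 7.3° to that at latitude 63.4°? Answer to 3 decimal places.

Rounding to 6 decimal places leaves the longitude within ±5e-07° of the true value.
Error at 7.3° = 5e-07° × 111700 × cos 7.3° ≈ 0.05585 × 0.9919 = 0.055397 m.
Error at 63.4° = 5e-07° × 111700 × cos 63.4° ≈ 0.05585 × 0.4478 = 0.025007 m.
The ratio reduces to cos 7.3° / cos 63.4° = 0.9919/0.4478 ≈ 2.2152.

2.215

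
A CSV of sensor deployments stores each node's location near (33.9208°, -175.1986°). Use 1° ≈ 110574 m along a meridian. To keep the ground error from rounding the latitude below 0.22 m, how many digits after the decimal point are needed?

6 decimal places

One degree of latitude covers 110574 m.
With N decimal places the half-ulp bound is 0.5·10⁻ᴺ°, or 0.5·10⁻ᴺ × 110574 m on the ground.
Setting 55287 × 10⁻ᴺ ≤ 0.22 gives 10ᴺ ≥ 2.513e+05, i.e. N ≥ 5.40.
N = 5 would give 0.553 m (too coarse); N = 6 gives 0.0553 m ≤ 0.22 m.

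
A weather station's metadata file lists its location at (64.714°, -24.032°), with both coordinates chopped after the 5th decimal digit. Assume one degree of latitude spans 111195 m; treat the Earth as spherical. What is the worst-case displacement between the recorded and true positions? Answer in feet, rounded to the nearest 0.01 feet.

3.97 feet

Truncating at 5 decimal places can drop up to a full unit in the last place, so each coordinate may be off by as much as 1e-05°.
N–S: 1e-05° × 111195 m/° = 1.11195 m.
E–W at 64.714°: 1e-05° × 111195 × cos 64.714° = 1e-05 × 111195 × 0.4271 ≈ 0.474955 m.
Worst case both components are at the extreme and orthogonal: √(1.11195² + 0.474955²) ≈ 1.20914 m.
Converting: 1.20914 m × 3.2808 ft/m ≈ 3.967 ft.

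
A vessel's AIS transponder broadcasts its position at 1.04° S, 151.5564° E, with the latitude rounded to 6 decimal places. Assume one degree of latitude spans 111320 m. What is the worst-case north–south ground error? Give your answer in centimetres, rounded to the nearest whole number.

6 centimetres

Rounding to 6 decimal places leaves the latitude within ±5e-07° of the true value.
So the N–S error is at most 5e-07 × 111320 = 0.05566 m.
That is 0.05566 m = 5.566 cm.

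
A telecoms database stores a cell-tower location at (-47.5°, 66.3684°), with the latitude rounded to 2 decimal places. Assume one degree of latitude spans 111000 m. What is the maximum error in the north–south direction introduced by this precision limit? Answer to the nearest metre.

555 metres

Rounding to 2 decimal places leaves the latitude within ±0.005° of the true value.
So the N–S error is at most 0.005 × 111000 = 555 m.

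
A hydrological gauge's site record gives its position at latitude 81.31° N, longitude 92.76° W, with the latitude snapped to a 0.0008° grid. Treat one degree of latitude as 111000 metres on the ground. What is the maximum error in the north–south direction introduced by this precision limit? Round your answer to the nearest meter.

With a 0.0008° grid the true value lies within half a step, ±0.0008°/2 = ±0.0004°, of the stored one.
Along the meridian that is 0.0004° × 111000 m/° = 44.4 m.

44 meters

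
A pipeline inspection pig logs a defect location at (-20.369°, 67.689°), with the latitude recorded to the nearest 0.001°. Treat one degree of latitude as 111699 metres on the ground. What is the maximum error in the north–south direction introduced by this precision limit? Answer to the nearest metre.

Rounding to 3 decimal places leaves the latitude within ±0.0005° of the true value.
Along the meridian that is 0.0005° × 111699 m/° = 55.8495 m.

56 metres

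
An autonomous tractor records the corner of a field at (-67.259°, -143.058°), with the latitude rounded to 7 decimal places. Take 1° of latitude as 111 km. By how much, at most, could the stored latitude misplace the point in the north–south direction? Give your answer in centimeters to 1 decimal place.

Rounding to 7 decimal places leaves the latitude within ±5e-08° of the true value.
So the N–S error is at most 5e-08 × 111000 = 0.00555 m.
That is 0.00555 m = 0.555 cm.

0.6 centimeters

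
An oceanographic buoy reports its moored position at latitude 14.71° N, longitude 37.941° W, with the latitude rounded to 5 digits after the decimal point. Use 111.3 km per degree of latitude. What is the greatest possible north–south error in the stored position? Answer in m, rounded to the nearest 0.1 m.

0.6 m

Rounding to 5 decimal places leaves the latitude within ±5e-06° of the true value.
Along the meridian that is 5e-06° × 111300 m/° = 0.5565 m.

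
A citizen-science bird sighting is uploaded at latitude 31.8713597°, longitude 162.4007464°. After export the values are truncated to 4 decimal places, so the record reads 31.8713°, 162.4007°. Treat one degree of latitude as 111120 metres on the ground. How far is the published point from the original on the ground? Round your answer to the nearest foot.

The latitude changed by +0.0000597° and the longitude by +0.0000464°.
North–south shift: 0.0000597 × 111120 = 6.63386 m.
East–west at this latitude: 0.0000464° × 111120 × cos 31.8713° ≈ 0.0000464 × 94367.1 = 4.37864 m.
Hypotenuse of the two orthogonal shifts: √(6.63386² + 4.37864²) = 7.94862 m.
Converting: 7.94862 m × 3.2808 ft/m ≈ 26.078 ft.

26 feet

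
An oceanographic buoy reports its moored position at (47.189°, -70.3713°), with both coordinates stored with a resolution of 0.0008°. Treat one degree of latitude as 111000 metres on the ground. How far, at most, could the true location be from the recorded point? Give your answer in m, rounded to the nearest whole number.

With a 0.0008° grid the true value lies within half a step, ±0.0008°/2 = ±0.0004°, of the stored one.
N–S: 0.0004° × 111000 m/° = 44.4 m.
E–W at 47.189°: 0.0004° × 111000 × cos 47.189° = 0.0004 × 111000 × 0.6796 ≈ 30.1734 m.
The two errors are perpendicular, so the maximum displacement is √(44.4² + 30.1734²) ≈ 53.6824 m.

54 m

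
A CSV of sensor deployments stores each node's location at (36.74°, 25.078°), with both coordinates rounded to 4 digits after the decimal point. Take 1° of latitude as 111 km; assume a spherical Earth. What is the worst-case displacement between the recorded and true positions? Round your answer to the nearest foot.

23 feet

Rounding to 4 decimal places leaves each coordinate within ±5e-05° of the true value.
North–south component: 5e-05° × 111000 = 5.55 m.
Longitude error → 5e-05 × 111000 × cos 36.74° = 5e-05 × 111000 × 0.8014 ≈ 4.44754 m.
The two errors are perpendicular, so the maximum displacement is √(5.55² + 4.44754²) ≈ 7.11218 m.
In feet: 7.11218 m ÷ 0.3048 ≈ 23.334 ft.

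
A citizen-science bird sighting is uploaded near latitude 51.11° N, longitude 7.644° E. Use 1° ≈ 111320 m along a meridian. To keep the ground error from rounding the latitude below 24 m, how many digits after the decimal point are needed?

One degree of latitude covers 111320 m.
N decimal places → at most half a unit in the last place, 0.5 × 10⁻ᴺ° = 111320/2 × 10⁻ᴺ m.
Need 0.5 × 111320 × 10⁻ᴺ ≤ 24 → 10⁻ᴺ ≤ 4.312e-04, so N ≥ 3.37.
N = 3 would give 55.7 m (too coarse); N = 4 gives 5.57 m ≤ 24 m.

4 decimal places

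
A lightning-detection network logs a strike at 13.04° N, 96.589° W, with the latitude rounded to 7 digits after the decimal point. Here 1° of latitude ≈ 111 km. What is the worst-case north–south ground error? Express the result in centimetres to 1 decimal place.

0.6 centimetres

Rounding to 7 decimal places leaves the latitude within ±5e-08° of the true value.
Along the meridian that is 5e-08° × 111000 m/° = 0.00555 m.
That is 0.00555 m = 0.555 cm.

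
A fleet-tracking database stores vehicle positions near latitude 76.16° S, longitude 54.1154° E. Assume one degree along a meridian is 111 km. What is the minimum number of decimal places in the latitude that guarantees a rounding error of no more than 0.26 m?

One degree of latitude covers 111000 m.
Rounding to N decimal places gives at most 0.5 × 10⁻ᴺ degrees of error, i.e. 0.5 × 10⁻ᴺ × 111000 m.
Setting 55500 × 10⁻ᴺ ≤ 0.26 gives 10ᴺ ≥ 2.135e+05, i.e. N ≥ 5.33.
N = 5 would give 0.555 m (too coarse); N = 6 gives 0.0555 m ≤ 0.26 m.

6 decimal places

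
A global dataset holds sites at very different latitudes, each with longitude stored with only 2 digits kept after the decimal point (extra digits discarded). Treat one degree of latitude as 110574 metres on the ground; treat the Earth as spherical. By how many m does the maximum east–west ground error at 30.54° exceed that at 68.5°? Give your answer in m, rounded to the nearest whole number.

547 m

Truncating at 2 decimal places can drop up to a full unit in the last place, so the longitude may be off by as much as 0.01°.
At 30.54°: 0.01° × 110574 × cos 30.54° = 0.01 × 110574 × 0.8613 ≈ 952.35 m.
At 68.5°: 0.01° × 110574 × cos 68.5° = 0.01 × 110574 × 0.3665 ≈ 405.26 m.
Difference: 952.35 − 405.26 = 547.09 m.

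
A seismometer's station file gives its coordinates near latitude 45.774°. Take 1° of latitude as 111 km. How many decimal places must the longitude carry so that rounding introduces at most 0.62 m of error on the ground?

5

At 45.774° one degree of longitude covers 111000 × cos 45.774° ≈ 111000 × 0.6975 ≈ 77421.4 m.
With N decimal places the half-ulp bound is 0.5·10⁻ᴺ°, or 0.5·10⁻ᴺ × 77421.4 m on the ground.
Setting 38710.7 × 10⁻ᴺ ≤ 0.62 gives 10ᴺ ≥ 6.244e+04, i.e. N ≥ 4.80.
So 5 decimal places suffice (0.387 m); 4 would allow up to 3.87 m.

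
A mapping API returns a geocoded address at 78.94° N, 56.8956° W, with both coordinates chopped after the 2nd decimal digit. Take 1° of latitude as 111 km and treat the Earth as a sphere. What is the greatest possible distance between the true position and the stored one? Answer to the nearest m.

Truncating at 2 decimal places can drop up to a full unit in the last place, so each coordinate may be off by as much as 0.01°.
Latitude error → 0.01 × 111000 = 1110 m along the meridian.
E–W at 78.94°: 0.01° × 111000 × cos 78.94° = 0.01 × 111000 × 0.1918 ≈ 212.939 m.
Combining orthogonally: (1110² + 212.939²)^½ ≈ 1130.24 m.

1130 m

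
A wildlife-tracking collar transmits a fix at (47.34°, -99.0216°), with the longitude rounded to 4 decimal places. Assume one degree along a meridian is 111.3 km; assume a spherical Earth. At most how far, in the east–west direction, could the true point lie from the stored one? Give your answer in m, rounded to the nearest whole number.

4 m

Rounding to 4 decimal places leaves the longitude within ±5e-05° of the true value.
Parallels shrink by cos φ, so at 47.34° a degree of longitude is 111300 × 0.6776 ≈ 75422 m.
East–west error: 5e-05° × 75422 m/° ≈ 3.7711 m.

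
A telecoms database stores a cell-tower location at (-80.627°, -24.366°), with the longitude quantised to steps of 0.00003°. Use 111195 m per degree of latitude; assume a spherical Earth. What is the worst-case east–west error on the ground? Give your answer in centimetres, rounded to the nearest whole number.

With a 0.00003° grid the true value lies within half a step, ±0.00003°/2 = ±1.5e-05°, of the stored one.
One degree of longitude at 80.627° is 111195 × cos 80.627° ≈ 111195 × 0.1629 = 18109.3 m.
Maximum E–W displacement: 1.5e-05 × 18109.3 = 0.27164 m.
That is 0.27164 m = 27.164 cm.

27 centimetres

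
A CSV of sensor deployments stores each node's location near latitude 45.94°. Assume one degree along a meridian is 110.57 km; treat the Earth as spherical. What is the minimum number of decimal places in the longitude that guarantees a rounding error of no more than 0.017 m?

7 decimal places

At 45.94° one degree of longitude covers 110570 × cos 45.94° ≈ 110570 × 0.6954 ≈ 76891.6 m.
Rounding to N decimal places gives at most 0.5 × 10⁻ᴺ degrees of error, i.e. 0.5 × 10⁻ᴺ × 76891.6 m.
Setting 38445.8 × 10⁻ᴺ ≤ 0.017 gives 10ᴺ ≥ 2.262e+06, i.e. N ≥ 6.35.
N = 6 would give 0.0384 m (too coarse); N = 7 gives 0.00384 m ≤ 0.017 m.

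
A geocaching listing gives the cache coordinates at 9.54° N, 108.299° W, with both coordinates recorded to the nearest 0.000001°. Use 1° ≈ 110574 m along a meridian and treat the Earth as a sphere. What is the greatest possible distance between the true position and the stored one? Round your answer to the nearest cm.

8 cm

Rounding to 6 decimal places leaves each coordinate within ±5e-07° of the true value.
N–S: 5e-07° × 110574 m/° = 0.055287 m.
Longitude error → 5e-07 × 110574 × cos 9.54° = 5e-07 × 110574 × 0.9862 ≈ 0.0545224 m.
The two errors are perpendicular, so the maximum displacement is √(0.055287² + 0.0545224²) ≈ 0.0776488 m.
That is 0.0776488 m = 7.7649 cm.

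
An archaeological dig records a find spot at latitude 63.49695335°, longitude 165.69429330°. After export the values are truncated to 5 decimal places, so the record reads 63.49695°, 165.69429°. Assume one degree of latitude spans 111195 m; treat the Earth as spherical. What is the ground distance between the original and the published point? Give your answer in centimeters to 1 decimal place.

40.7 centimeters

Δlat = 63.49695335 − 63.49695 = +0.00000335°; Δlon = 165.69429330 − 165.69429 = +0.00000330°.
North–south shift: 0.00000335 × 111195 = 0.372503 m.
East–west at this latitude: 0.00000330° × 111195 × cos 63.4969° ≈ 0.00000330 × 49620.3 = 0.163747 m.
Hypotenuse of the two orthogonal shifts: √(0.372503² + 0.163747²) = 0.406905 m.
That is 0.406905 m = 40.691 cm.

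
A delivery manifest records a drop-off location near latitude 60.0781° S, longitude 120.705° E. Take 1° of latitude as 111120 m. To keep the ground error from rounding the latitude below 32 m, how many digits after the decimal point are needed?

One degree of latitude covers 111120 m.
N decimal places → at most half a unit in the last place, 0.5 × 10⁻ᴺ° = 111120/2 × 10⁻ᴺ m.
Setting 55560 × 10⁻ᴺ ≤ 32 gives 10ᴺ ≥ 1736, i.e. N ≥ 3.24.
N = 3 would give 55.6 m (too coarse); N = 4 gives 5.56 m ≤ 32 m.

4 decimal places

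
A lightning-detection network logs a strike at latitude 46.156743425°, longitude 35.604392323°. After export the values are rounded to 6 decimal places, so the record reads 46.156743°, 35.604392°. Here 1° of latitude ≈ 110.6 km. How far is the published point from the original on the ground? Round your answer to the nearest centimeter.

Δlat = 46.156743425 − 46.156743 = +0.000000425°; Δlon = 35.604392323 − 35.604392 = +0.000000323°.
North–south shift: 0.000000425 × 110600 = 0.047005 m.
E–W at 46.1567°: 0.000000323° × 110600 × cos 46.1567° = 0.000000323 × 110600 × 0.6927 ≈ 0.0247454 m.
Combined displacement = (0.047005² + 0.0247454²)^½ ≈ 0.0531207 m.
That is 0.0531207 m = 5.3121 cm.

5 centimeters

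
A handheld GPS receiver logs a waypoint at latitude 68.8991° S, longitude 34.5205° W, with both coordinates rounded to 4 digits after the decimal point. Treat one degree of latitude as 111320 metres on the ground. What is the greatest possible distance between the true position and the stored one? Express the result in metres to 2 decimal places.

Rounding to 4 decimal places leaves each coordinate within ±5e-05° of the true value.
North–south component: 5e-05° × 111320 = 5.566 m.
Longitude error → 5e-05 × 111320 × cos 68.8991° = 5e-05 × 111320 × 0.3600 ≈ 2.00382 m.
Worst case both components are at the extreme and orthogonal: √(5.566² + 2.00382²) ≈ 5.91571 m.

5.92 metres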